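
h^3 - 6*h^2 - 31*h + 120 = (h - 8)*(h - 3)*(h + 5)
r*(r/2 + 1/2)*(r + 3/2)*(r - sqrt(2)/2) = r^4/2 - sqrt(2)*r^3/4 + 5*r^3/4 - 5*sqrt(2)*r^2/8 + 3*r^2/4 - 3*sqrt(2)*r/8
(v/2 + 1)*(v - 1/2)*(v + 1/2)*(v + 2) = v^4/2 + 2*v^3 + 15*v^2/8 - v/2 - 1/2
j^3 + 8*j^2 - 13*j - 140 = (j - 4)*(j + 5)*(j + 7)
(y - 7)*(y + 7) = y^2 - 49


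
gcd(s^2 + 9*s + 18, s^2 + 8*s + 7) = 1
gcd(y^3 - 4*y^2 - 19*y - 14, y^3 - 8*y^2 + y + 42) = y^2 - 5*y - 14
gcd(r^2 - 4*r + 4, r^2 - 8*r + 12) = r - 2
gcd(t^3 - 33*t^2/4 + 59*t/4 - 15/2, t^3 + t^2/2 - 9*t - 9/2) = 1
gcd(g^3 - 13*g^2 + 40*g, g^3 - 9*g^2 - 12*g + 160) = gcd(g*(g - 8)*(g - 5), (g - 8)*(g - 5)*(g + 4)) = g^2 - 13*g + 40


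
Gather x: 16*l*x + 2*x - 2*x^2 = -2*x^2 + x*(16*l + 2)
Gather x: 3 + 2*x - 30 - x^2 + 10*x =-x^2 + 12*x - 27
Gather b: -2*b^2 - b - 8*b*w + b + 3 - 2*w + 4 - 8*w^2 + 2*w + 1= -2*b^2 - 8*b*w - 8*w^2 + 8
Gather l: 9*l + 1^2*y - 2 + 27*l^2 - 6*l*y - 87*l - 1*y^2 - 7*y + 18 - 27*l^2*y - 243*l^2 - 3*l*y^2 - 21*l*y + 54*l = l^2*(-27*y - 216) + l*(-3*y^2 - 27*y - 24) - y^2 - 6*y + 16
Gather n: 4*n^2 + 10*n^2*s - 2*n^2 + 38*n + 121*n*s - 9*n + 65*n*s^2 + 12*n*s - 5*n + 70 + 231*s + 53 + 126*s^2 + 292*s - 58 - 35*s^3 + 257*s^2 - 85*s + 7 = n^2*(10*s + 2) + n*(65*s^2 + 133*s + 24) - 35*s^3 + 383*s^2 + 438*s + 72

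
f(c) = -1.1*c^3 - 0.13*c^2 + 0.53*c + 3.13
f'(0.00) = 0.53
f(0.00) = 3.13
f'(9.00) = -269.11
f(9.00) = -804.53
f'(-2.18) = -14.59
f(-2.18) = 12.75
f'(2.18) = -15.72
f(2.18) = -7.73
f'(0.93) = -2.57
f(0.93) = 2.63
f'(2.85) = -27.02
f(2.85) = -21.88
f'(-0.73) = -1.04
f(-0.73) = 3.10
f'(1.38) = -6.11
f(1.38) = 0.72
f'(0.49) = -0.39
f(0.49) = 3.23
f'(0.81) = -1.85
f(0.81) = 2.89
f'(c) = -3.3*c^2 - 0.26*c + 0.53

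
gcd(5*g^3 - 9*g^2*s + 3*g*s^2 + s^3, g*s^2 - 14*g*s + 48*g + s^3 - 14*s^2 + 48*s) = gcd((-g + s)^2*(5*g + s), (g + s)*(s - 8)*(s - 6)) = 1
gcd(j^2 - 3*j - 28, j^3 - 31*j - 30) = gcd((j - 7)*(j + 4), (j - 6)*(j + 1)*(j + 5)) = 1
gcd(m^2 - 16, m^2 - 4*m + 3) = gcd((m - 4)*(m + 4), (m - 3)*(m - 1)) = 1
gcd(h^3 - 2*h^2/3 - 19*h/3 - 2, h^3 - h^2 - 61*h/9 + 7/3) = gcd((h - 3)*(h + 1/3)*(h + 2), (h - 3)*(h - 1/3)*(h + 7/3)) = h - 3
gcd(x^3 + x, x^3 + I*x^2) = x^2 + I*x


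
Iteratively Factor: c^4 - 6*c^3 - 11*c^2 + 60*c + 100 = (c - 5)*(c^3 - c^2 - 16*c - 20) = (c - 5)*(c + 2)*(c^2 - 3*c - 10) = (c - 5)^2*(c + 2)*(c + 2)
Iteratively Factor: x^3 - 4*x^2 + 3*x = (x - 1)*(x^2 - 3*x) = x*(x - 1)*(x - 3)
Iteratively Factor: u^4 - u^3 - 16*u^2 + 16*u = (u)*(u^3 - u^2 - 16*u + 16) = u*(u - 4)*(u^2 + 3*u - 4) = u*(u - 4)*(u - 1)*(u + 4)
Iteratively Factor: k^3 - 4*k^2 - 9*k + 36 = (k - 4)*(k^2 - 9) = (k - 4)*(k - 3)*(k + 3)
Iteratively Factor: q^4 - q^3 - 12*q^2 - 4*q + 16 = (q - 1)*(q^3 - 12*q - 16) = (q - 1)*(q + 2)*(q^2 - 2*q - 8) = (q - 1)*(q + 2)^2*(q - 4)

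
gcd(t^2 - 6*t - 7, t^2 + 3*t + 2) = t + 1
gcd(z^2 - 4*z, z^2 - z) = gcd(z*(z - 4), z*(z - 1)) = z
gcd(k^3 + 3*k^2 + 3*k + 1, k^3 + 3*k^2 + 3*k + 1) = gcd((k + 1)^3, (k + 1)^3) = k^3 + 3*k^2 + 3*k + 1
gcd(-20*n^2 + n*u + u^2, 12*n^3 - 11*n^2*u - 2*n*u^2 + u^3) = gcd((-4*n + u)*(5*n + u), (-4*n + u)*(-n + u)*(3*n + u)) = -4*n + u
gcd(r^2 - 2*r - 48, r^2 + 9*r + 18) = r + 6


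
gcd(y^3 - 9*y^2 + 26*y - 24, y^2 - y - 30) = 1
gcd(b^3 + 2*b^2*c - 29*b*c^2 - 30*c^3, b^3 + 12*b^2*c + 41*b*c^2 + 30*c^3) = b^2 + 7*b*c + 6*c^2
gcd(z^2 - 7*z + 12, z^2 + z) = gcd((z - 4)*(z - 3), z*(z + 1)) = 1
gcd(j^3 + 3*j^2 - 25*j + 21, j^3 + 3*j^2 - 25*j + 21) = j^3 + 3*j^2 - 25*j + 21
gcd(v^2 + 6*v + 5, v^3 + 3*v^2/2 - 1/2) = v + 1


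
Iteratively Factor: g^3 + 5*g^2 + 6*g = (g + 2)*(g^2 + 3*g) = (g + 2)*(g + 3)*(g)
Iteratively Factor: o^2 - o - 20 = (o - 5)*(o + 4)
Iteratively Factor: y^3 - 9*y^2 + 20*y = (y)*(y^2 - 9*y + 20) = y*(y - 4)*(y - 5)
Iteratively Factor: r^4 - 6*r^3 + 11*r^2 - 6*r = (r - 1)*(r^3 - 5*r^2 + 6*r) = (r - 2)*(r - 1)*(r^2 - 3*r) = (r - 3)*(r - 2)*(r - 1)*(r)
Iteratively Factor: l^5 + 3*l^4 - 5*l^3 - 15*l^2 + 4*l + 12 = (l + 1)*(l^4 + 2*l^3 - 7*l^2 - 8*l + 12) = (l + 1)*(l + 2)*(l^3 - 7*l + 6) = (l - 1)*(l + 1)*(l + 2)*(l^2 + l - 6) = (l - 1)*(l + 1)*(l + 2)*(l + 3)*(l - 2)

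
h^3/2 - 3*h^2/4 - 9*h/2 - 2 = (h/2 + 1)*(h - 4)*(h + 1/2)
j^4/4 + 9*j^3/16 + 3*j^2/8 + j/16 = j*(j/4 + 1/4)*(j + 1/4)*(j + 1)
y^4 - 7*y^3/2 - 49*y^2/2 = y^2*(y - 7)*(y + 7/2)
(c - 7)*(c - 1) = c^2 - 8*c + 7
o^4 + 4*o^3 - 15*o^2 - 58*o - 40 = (o - 4)*(o + 1)*(o + 2)*(o + 5)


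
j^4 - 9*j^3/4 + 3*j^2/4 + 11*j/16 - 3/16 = (j - 3/2)*(j - 1)*(j - 1/4)*(j + 1/2)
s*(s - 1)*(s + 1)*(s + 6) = s^4 + 6*s^3 - s^2 - 6*s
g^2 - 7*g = g*(g - 7)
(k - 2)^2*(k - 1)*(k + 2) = k^4 - 3*k^3 - 2*k^2 + 12*k - 8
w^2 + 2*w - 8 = (w - 2)*(w + 4)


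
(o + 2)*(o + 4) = o^2 + 6*o + 8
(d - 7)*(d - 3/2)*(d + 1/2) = d^3 - 8*d^2 + 25*d/4 + 21/4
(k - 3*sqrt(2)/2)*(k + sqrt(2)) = k^2 - sqrt(2)*k/2 - 3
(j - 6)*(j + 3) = j^2 - 3*j - 18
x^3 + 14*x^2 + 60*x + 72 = (x + 2)*(x + 6)^2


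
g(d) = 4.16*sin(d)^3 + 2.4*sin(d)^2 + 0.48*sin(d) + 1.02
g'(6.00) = 0.11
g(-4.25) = 6.35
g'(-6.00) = 2.68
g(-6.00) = 1.43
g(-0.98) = -0.11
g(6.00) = 0.98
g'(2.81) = -3.18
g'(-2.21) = -2.78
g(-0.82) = 0.33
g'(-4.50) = -3.60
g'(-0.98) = 2.84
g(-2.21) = 0.03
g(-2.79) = 0.97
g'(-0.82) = 2.48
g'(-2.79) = -0.29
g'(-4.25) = -6.59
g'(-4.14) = -7.22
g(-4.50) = 7.67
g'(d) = 12.48*sin(d)^2*cos(d) + 4.8*sin(d)*cos(d) + 0.48*cos(d)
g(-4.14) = 5.59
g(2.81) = 1.57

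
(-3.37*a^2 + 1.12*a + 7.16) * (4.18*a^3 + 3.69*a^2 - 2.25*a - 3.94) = -14.0866*a^5 - 7.7537*a^4 + 41.6441*a^3 + 37.1782*a^2 - 20.5228*a - 28.2104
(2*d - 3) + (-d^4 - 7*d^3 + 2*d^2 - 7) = -d^4 - 7*d^3 + 2*d^2 + 2*d - 10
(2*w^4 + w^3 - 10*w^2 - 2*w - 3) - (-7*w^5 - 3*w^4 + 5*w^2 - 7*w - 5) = 7*w^5 + 5*w^4 + w^3 - 15*w^2 + 5*w + 2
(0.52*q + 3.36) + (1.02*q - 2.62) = 1.54*q + 0.74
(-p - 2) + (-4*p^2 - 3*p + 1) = -4*p^2 - 4*p - 1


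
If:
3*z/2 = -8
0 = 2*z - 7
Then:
No Solution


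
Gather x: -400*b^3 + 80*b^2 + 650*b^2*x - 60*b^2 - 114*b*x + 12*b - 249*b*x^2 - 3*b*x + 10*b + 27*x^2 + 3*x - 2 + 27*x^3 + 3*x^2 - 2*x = -400*b^3 + 20*b^2 + 22*b + 27*x^3 + x^2*(30 - 249*b) + x*(650*b^2 - 117*b + 1) - 2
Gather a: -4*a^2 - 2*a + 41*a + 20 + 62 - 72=-4*a^2 + 39*a + 10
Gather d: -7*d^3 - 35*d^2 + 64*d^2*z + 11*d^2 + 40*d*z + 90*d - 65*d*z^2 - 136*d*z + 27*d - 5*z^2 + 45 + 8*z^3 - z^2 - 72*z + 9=-7*d^3 + d^2*(64*z - 24) + d*(-65*z^2 - 96*z + 117) + 8*z^3 - 6*z^2 - 72*z + 54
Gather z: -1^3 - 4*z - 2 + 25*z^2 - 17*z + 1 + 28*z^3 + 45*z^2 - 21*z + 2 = 28*z^3 + 70*z^2 - 42*z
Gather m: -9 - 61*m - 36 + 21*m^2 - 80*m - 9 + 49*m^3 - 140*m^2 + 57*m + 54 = 49*m^3 - 119*m^2 - 84*m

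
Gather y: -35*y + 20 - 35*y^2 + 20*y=-35*y^2 - 15*y + 20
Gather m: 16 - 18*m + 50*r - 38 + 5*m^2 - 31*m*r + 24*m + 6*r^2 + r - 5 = 5*m^2 + m*(6 - 31*r) + 6*r^2 + 51*r - 27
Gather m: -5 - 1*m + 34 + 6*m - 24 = 5*m + 5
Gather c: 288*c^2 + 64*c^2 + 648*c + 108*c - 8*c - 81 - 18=352*c^2 + 748*c - 99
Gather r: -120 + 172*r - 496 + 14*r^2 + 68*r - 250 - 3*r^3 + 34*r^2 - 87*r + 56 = -3*r^3 + 48*r^2 + 153*r - 810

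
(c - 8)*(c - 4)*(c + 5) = c^3 - 7*c^2 - 28*c + 160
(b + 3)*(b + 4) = b^2 + 7*b + 12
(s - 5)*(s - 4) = s^2 - 9*s + 20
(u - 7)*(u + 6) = u^2 - u - 42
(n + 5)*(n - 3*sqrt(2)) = n^2 - 3*sqrt(2)*n + 5*n - 15*sqrt(2)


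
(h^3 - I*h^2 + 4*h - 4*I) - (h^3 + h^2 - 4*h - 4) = -h^2 - I*h^2 + 8*h + 4 - 4*I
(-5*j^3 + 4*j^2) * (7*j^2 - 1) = -35*j^5 + 28*j^4 + 5*j^3 - 4*j^2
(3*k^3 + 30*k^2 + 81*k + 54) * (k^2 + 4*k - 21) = 3*k^5 + 42*k^4 + 138*k^3 - 252*k^2 - 1485*k - 1134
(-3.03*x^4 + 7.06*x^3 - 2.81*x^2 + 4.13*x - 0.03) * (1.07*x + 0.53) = -3.2421*x^5 + 5.9483*x^4 + 0.7351*x^3 + 2.9298*x^2 + 2.1568*x - 0.0159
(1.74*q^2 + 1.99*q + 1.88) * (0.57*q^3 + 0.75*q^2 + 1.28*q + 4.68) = 0.9918*q^5 + 2.4393*q^4 + 4.7913*q^3 + 12.1004*q^2 + 11.7196*q + 8.7984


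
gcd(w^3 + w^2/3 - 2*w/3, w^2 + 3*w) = w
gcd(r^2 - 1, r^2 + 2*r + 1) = r + 1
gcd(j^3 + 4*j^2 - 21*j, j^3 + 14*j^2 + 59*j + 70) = j + 7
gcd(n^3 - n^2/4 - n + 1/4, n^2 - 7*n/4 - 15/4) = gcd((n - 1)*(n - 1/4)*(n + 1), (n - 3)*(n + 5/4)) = 1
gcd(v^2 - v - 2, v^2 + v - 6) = v - 2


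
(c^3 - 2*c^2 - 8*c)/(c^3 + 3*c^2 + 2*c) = (c - 4)/(c + 1)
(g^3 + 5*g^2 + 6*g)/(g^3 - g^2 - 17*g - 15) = g*(g + 2)/(g^2 - 4*g - 5)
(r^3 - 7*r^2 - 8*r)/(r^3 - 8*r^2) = (r + 1)/r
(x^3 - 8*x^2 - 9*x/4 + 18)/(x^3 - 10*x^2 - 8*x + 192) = (x^2 - 9/4)/(x^2 - 2*x - 24)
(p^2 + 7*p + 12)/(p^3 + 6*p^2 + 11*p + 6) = (p + 4)/(p^2 + 3*p + 2)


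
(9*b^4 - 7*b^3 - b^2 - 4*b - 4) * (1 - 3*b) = -27*b^5 + 30*b^4 - 4*b^3 + 11*b^2 + 8*b - 4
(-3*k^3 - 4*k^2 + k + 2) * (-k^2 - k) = 3*k^5 + 7*k^4 + 3*k^3 - 3*k^2 - 2*k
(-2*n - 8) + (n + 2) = -n - 6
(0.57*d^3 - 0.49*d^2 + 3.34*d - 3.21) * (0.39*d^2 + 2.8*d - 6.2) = 0.2223*d^5 + 1.4049*d^4 - 3.6034*d^3 + 11.1381*d^2 - 29.696*d + 19.902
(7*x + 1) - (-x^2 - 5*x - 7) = x^2 + 12*x + 8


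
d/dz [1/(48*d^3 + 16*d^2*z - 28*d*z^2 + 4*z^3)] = (-4*d^2 + 14*d*z - 3*z^2)/(4*(12*d^3 + 4*d^2*z - 7*d*z^2 + z^3)^2)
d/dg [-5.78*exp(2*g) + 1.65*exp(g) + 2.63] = (1.65 - 11.56*exp(g))*exp(g)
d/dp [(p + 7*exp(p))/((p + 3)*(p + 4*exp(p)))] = ((p + 3)*(p + 4*exp(p))*(7*exp(p) + 1) - (p + 3)*(p + 7*exp(p))*(4*exp(p) + 1) - (p + 4*exp(p))*(p + 7*exp(p)))/((p + 3)^2*(p + 4*exp(p))^2)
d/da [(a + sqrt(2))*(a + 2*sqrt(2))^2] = 3*a^2 + 10*sqrt(2)*a + 16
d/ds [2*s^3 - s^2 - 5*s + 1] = 6*s^2 - 2*s - 5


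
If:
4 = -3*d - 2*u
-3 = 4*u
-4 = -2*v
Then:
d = -5/6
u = -3/4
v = 2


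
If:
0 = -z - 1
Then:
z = -1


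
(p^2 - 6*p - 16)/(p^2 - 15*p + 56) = (p + 2)/(p - 7)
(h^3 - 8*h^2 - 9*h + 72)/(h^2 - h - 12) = (h^2 - 11*h + 24)/(h - 4)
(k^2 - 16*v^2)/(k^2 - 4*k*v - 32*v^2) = (-k + 4*v)/(-k + 8*v)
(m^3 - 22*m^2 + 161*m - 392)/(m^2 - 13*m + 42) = (m^2 - 15*m + 56)/(m - 6)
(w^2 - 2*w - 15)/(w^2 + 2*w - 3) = (w - 5)/(w - 1)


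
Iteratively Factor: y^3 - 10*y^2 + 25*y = (y)*(y^2 - 10*y + 25) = y*(y - 5)*(y - 5)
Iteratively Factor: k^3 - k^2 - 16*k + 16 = (k + 4)*(k^2 - 5*k + 4) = (k - 1)*(k + 4)*(k - 4)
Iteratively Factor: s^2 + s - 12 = (s - 3)*(s + 4)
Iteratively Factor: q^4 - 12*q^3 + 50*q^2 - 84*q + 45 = (q - 5)*(q^3 - 7*q^2 + 15*q - 9) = (q - 5)*(q - 3)*(q^2 - 4*q + 3) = (q - 5)*(q - 3)*(q - 1)*(q - 3)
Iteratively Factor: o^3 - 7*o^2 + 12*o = (o - 3)*(o^2 - 4*o) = o*(o - 3)*(o - 4)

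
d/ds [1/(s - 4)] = -1/(s - 4)^2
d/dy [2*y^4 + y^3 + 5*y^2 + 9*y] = 8*y^3 + 3*y^2 + 10*y + 9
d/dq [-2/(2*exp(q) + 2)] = 1/(4*cosh(q/2)^2)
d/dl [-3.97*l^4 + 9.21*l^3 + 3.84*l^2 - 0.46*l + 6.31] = -15.88*l^3 + 27.63*l^2 + 7.68*l - 0.46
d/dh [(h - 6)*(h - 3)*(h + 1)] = 3*h^2 - 16*h + 9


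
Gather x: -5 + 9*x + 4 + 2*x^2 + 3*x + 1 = 2*x^2 + 12*x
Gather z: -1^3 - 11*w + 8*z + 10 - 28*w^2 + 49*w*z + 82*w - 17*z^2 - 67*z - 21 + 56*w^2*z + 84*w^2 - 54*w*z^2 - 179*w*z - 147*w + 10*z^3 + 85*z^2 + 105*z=56*w^2 - 76*w + 10*z^3 + z^2*(68 - 54*w) + z*(56*w^2 - 130*w + 46) - 12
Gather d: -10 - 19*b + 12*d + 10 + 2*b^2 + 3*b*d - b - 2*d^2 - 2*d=2*b^2 - 20*b - 2*d^2 + d*(3*b + 10)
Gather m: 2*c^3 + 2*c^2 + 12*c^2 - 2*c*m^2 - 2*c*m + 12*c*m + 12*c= 2*c^3 + 14*c^2 - 2*c*m^2 + 10*c*m + 12*c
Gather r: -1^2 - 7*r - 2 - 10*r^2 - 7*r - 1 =-10*r^2 - 14*r - 4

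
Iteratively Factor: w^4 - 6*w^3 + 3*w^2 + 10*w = (w - 2)*(w^3 - 4*w^2 - 5*w) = (w - 2)*(w + 1)*(w^2 - 5*w) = (w - 5)*(w - 2)*(w + 1)*(w)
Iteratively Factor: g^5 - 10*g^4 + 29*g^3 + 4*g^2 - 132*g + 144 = (g + 2)*(g^4 - 12*g^3 + 53*g^2 - 102*g + 72) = (g - 4)*(g + 2)*(g^3 - 8*g^2 + 21*g - 18) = (g - 4)*(g - 2)*(g + 2)*(g^2 - 6*g + 9) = (g - 4)*(g - 3)*(g - 2)*(g + 2)*(g - 3)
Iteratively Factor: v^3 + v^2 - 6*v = (v + 3)*(v^2 - 2*v) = v*(v + 3)*(v - 2)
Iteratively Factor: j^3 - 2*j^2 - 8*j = (j - 4)*(j^2 + 2*j) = j*(j - 4)*(j + 2)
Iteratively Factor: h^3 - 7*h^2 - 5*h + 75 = (h + 3)*(h^2 - 10*h + 25) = (h - 5)*(h + 3)*(h - 5)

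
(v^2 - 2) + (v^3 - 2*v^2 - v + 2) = v^3 - v^2 - v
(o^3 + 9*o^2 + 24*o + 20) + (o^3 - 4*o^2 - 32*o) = 2*o^3 + 5*o^2 - 8*o + 20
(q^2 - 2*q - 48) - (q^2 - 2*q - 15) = -33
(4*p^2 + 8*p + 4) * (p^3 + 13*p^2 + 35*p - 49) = 4*p^5 + 60*p^4 + 248*p^3 + 136*p^2 - 252*p - 196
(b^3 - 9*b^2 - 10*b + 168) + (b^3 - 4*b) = 2*b^3 - 9*b^2 - 14*b + 168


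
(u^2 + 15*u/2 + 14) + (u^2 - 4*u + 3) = 2*u^2 + 7*u/2 + 17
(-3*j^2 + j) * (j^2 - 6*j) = -3*j^4 + 19*j^3 - 6*j^2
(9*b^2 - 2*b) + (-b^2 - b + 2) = 8*b^2 - 3*b + 2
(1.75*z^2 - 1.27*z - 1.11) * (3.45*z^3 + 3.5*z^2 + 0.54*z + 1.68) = 6.0375*z^5 + 1.7435*z^4 - 7.3295*z^3 - 1.6308*z^2 - 2.733*z - 1.8648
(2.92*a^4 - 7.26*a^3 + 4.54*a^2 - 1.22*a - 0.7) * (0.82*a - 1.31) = 2.3944*a^5 - 9.7784*a^4 + 13.2334*a^3 - 6.9478*a^2 + 1.0242*a + 0.917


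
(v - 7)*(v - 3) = v^2 - 10*v + 21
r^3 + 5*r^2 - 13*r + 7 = (r - 1)^2*(r + 7)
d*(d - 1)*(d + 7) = d^3 + 6*d^2 - 7*d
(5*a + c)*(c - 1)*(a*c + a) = 5*a^2*c^2 - 5*a^2 + a*c^3 - a*c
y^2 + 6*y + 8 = (y + 2)*(y + 4)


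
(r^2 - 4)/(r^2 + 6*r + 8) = (r - 2)/(r + 4)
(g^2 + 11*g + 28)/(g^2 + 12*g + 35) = (g + 4)/(g + 5)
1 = 1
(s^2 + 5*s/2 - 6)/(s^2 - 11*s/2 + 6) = (s + 4)/(s - 4)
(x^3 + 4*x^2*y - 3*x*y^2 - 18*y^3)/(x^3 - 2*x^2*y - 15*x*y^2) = (x^2 + x*y - 6*y^2)/(x*(x - 5*y))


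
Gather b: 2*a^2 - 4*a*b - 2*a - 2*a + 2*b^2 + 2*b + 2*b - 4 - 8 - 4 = 2*a^2 - 4*a + 2*b^2 + b*(4 - 4*a) - 16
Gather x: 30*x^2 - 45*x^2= -15*x^2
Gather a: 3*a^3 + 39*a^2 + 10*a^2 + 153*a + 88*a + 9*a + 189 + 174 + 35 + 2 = 3*a^3 + 49*a^2 + 250*a + 400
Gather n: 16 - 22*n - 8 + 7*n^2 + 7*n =7*n^2 - 15*n + 8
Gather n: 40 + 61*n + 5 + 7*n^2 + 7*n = 7*n^2 + 68*n + 45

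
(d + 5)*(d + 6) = d^2 + 11*d + 30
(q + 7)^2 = q^2 + 14*q + 49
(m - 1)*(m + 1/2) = m^2 - m/2 - 1/2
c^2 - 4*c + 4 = (c - 2)^2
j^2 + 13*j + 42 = (j + 6)*(j + 7)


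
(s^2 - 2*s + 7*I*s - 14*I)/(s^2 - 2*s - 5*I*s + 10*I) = (s + 7*I)/(s - 5*I)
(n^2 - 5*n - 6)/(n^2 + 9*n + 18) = (n^2 - 5*n - 6)/(n^2 + 9*n + 18)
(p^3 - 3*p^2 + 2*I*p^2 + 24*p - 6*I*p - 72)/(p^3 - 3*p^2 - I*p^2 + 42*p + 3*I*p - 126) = (p - 4*I)/(p - 7*I)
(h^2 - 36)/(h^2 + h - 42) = (h + 6)/(h + 7)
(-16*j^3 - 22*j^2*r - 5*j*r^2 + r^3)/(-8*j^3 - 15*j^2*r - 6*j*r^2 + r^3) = (2*j + r)/(j + r)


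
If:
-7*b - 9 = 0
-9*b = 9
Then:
No Solution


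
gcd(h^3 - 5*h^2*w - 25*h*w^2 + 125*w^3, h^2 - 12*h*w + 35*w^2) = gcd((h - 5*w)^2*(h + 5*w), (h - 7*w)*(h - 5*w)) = -h + 5*w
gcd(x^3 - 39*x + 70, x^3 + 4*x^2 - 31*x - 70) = x^2 + 2*x - 35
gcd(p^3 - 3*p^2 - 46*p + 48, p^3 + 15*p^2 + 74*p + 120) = p + 6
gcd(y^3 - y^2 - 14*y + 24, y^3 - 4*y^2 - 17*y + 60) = y^2 + y - 12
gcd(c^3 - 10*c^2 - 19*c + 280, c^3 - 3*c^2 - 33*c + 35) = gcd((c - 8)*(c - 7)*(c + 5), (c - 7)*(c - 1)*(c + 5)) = c^2 - 2*c - 35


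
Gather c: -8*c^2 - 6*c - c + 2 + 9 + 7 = -8*c^2 - 7*c + 18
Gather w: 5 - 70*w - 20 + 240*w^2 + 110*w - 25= 240*w^2 + 40*w - 40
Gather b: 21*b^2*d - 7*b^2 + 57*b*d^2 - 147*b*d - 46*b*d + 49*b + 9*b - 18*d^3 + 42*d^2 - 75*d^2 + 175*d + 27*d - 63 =b^2*(21*d - 7) + b*(57*d^2 - 193*d + 58) - 18*d^3 - 33*d^2 + 202*d - 63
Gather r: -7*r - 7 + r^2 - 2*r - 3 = r^2 - 9*r - 10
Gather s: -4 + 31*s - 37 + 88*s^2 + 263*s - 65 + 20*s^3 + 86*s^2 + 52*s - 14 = 20*s^3 + 174*s^2 + 346*s - 120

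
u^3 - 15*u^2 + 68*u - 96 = (u - 8)*(u - 4)*(u - 3)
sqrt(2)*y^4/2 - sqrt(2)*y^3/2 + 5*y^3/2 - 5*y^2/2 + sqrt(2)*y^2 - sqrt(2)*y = y*(y - 1)*(y + 2*sqrt(2))*(sqrt(2)*y/2 + 1/2)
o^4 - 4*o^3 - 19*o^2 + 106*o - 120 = (o - 4)*(o - 3)*(o - 2)*(o + 5)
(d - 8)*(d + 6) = d^2 - 2*d - 48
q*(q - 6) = q^2 - 6*q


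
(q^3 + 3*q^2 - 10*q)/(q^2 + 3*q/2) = 2*(q^2 + 3*q - 10)/(2*q + 3)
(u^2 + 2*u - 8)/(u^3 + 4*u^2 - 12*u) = (u + 4)/(u*(u + 6))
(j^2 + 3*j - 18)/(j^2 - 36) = (j - 3)/(j - 6)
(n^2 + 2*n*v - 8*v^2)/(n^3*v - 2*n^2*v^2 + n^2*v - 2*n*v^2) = (n + 4*v)/(n*v*(n + 1))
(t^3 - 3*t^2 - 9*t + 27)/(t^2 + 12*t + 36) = (t^3 - 3*t^2 - 9*t + 27)/(t^2 + 12*t + 36)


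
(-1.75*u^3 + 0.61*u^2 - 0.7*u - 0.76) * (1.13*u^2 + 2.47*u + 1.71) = -1.9775*u^5 - 3.6332*u^4 - 2.2768*u^3 - 1.5447*u^2 - 3.0742*u - 1.2996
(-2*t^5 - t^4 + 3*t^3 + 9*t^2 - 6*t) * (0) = 0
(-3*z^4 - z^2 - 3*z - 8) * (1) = -3*z^4 - z^2 - 3*z - 8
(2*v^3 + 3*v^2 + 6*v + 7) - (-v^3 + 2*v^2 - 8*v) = 3*v^3 + v^2 + 14*v + 7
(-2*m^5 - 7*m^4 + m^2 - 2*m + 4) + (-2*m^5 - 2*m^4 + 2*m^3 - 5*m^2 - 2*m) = -4*m^5 - 9*m^4 + 2*m^3 - 4*m^2 - 4*m + 4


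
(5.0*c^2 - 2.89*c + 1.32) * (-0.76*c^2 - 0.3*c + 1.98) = -3.8*c^4 + 0.6964*c^3 + 9.7638*c^2 - 6.1182*c + 2.6136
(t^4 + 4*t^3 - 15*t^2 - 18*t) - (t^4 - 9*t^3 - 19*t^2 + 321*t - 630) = 13*t^3 + 4*t^2 - 339*t + 630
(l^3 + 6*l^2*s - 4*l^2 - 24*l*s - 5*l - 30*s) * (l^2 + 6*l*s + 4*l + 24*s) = l^5 + 12*l^4*s + 36*l^3*s^2 - 21*l^3 - 252*l^2*s - 20*l^2 - 756*l*s^2 - 240*l*s - 720*s^2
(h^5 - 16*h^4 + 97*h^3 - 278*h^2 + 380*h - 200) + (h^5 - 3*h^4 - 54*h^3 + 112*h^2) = 2*h^5 - 19*h^4 + 43*h^3 - 166*h^2 + 380*h - 200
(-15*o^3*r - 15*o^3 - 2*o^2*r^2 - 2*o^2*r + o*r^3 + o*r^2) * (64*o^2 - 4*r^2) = -960*o^5*r - 960*o^5 - 128*o^4*r^2 - 128*o^4*r + 124*o^3*r^3 + 124*o^3*r^2 + 8*o^2*r^4 + 8*o^2*r^3 - 4*o*r^5 - 4*o*r^4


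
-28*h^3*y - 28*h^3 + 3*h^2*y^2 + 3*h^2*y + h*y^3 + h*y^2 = (-4*h + y)*(7*h + y)*(h*y + h)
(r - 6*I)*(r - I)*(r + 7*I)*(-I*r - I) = -I*r^4 - I*r^3 - 43*I*r^2 - 42*r - 43*I*r - 42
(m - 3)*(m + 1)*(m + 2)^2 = m^4 + 2*m^3 - 7*m^2 - 20*m - 12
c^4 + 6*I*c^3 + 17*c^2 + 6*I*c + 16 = (c - 2*I)*(c - I)*(c + I)*(c + 8*I)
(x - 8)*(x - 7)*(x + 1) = x^3 - 14*x^2 + 41*x + 56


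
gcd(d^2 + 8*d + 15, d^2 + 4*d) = 1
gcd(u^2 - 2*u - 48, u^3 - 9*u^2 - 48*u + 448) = u - 8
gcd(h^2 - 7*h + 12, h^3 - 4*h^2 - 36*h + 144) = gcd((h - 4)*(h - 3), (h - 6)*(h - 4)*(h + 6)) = h - 4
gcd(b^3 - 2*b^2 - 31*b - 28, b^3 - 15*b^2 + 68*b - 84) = b - 7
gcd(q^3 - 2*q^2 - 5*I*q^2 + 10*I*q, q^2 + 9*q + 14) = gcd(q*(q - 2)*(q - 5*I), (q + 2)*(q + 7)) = 1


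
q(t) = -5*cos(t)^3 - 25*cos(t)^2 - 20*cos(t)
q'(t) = 15*sin(t)*cos(t)^2 + 50*sin(t)*cos(t) + 20*sin(t)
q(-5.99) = -46.45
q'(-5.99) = 23.59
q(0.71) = -31.73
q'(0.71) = 43.38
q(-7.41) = -13.60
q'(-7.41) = -39.95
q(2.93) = 0.33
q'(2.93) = -3.06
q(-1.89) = 3.97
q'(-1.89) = -5.49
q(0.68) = -33.02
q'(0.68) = 42.73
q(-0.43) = -42.59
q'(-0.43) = -32.45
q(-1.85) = 3.72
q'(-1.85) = -7.07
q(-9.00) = 1.25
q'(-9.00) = 5.40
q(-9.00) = 1.25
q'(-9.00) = 5.40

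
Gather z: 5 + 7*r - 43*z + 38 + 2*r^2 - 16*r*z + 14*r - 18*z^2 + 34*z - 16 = 2*r^2 + 21*r - 18*z^2 + z*(-16*r - 9) + 27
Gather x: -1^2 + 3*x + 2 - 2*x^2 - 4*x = -2*x^2 - x + 1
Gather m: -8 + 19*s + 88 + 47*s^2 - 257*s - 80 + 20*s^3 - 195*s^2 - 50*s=20*s^3 - 148*s^2 - 288*s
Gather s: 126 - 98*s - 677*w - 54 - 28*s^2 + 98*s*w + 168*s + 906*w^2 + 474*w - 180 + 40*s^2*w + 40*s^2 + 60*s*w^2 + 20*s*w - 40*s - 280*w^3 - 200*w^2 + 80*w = s^2*(40*w + 12) + s*(60*w^2 + 118*w + 30) - 280*w^3 + 706*w^2 - 123*w - 108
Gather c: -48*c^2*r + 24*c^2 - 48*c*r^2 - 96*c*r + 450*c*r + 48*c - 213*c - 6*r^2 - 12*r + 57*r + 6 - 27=c^2*(24 - 48*r) + c*(-48*r^2 + 354*r - 165) - 6*r^2 + 45*r - 21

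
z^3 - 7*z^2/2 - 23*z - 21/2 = (z - 7)*(z + 1/2)*(z + 3)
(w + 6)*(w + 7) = w^2 + 13*w + 42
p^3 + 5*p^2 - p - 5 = (p - 1)*(p + 1)*(p + 5)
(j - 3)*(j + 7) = j^2 + 4*j - 21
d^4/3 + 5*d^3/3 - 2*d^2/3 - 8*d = d*(d/3 + 1)*(d - 2)*(d + 4)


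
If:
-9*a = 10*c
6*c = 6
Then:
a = -10/9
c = 1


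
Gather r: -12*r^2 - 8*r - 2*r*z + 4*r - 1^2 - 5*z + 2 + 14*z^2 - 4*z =-12*r^2 + r*(-2*z - 4) + 14*z^2 - 9*z + 1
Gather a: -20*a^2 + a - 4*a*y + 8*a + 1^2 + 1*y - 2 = -20*a^2 + a*(9 - 4*y) + y - 1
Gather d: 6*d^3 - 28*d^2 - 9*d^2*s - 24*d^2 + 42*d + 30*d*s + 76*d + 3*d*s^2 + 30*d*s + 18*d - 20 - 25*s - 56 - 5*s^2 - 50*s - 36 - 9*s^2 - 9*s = 6*d^3 + d^2*(-9*s - 52) + d*(3*s^2 + 60*s + 136) - 14*s^2 - 84*s - 112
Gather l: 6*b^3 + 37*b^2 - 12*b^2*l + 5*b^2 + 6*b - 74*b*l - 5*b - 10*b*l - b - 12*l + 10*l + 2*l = 6*b^3 + 42*b^2 + l*(-12*b^2 - 84*b)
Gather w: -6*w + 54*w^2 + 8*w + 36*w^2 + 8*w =90*w^2 + 10*w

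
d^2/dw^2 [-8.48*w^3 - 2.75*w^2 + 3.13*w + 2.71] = -50.88*w - 5.5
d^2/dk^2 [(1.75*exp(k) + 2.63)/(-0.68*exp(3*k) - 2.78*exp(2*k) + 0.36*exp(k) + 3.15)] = (-3.2368*exp(6*k) - 20.869608*exp(5*k) - 69.927572*exp(4*k) - 130.49702*exp(3*k) - 134.753328*exp(2*k) - 90.479988*exp(k) - 14.381955)*exp(k)/(0.314432*exp(9*k) + 3.856416*exp(8*k) + 15.266544*exp(7*k) + 13.032008*exp(6*k) - 43.810848*exp(5*k) - 67.325796*exp(4*k) + 39.110364*exp(3*k) + 81.52893*exp(2*k) - 10.7163*exp(k) - 31.255875)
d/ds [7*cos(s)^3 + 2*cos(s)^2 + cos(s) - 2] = (21*sin(s)^2 - 4*cos(s) - 22)*sin(s)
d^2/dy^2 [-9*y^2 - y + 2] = -18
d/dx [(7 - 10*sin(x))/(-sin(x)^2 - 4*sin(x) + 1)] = 2*(-5*sin(x)^2 + 7*sin(x) + 9)*cos(x)/(4*sin(x) - cos(x)^2)^2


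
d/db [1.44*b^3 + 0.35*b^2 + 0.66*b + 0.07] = 4.32*b^2 + 0.7*b + 0.66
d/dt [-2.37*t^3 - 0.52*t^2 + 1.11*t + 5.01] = -7.11*t^2 - 1.04*t + 1.11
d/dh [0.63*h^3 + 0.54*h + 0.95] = 1.89*h^2 + 0.54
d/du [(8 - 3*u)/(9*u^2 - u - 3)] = (-27*u^2 + 3*u + (3*u - 8)*(18*u - 1) + 9)/(-9*u^2 + u + 3)^2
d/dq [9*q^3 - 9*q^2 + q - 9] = 27*q^2 - 18*q + 1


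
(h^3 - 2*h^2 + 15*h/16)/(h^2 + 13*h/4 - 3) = h*(4*h - 5)/(4*(h + 4))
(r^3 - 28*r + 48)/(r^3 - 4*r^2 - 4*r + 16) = (r + 6)/(r + 2)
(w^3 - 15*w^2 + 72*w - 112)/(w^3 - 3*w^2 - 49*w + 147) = (w^2 - 8*w + 16)/(w^2 + 4*w - 21)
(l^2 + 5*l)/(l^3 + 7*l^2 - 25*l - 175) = l/(l^2 + 2*l - 35)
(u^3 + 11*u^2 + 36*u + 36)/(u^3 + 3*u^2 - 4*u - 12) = (u + 6)/(u - 2)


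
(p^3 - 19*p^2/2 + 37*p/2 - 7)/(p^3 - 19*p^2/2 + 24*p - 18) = (2*p^2 - 15*p + 7)/(2*p^2 - 15*p + 18)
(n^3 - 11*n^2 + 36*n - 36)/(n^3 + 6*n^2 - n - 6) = (n^3 - 11*n^2 + 36*n - 36)/(n^3 + 6*n^2 - n - 6)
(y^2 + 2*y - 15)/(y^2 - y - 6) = (y + 5)/(y + 2)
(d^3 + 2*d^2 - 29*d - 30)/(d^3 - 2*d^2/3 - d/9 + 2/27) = 27*(d^3 + 2*d^2 - 29*d - 30)/(27*d^3 - 18*d^2 - 3*d + 2)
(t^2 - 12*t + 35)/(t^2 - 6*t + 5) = (t - 7)/(t - 1)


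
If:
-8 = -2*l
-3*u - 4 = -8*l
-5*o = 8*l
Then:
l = 4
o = -32/5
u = 28/3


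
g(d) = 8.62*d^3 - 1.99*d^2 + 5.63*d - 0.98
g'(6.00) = 912.71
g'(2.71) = 184.76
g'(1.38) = 49.39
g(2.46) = 129.15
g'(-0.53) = 15.00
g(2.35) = 113.13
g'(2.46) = 152.33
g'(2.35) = 139.09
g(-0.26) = -2.73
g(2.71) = 171.22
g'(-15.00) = 5883.83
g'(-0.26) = 8.41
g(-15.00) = -29625.68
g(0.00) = -0.98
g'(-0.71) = 21.49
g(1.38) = 25.65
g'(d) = 25.86*d^2 - 3.98*d + 5.63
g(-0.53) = -5.81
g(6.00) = 1823.08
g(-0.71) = -9.07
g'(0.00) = 5.63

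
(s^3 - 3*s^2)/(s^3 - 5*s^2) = (s - 3)/(s - 5)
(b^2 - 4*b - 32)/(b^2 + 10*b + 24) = (b - 8)/(b + 6)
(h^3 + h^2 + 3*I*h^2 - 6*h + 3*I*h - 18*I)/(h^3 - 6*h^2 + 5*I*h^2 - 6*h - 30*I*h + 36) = (h^2 + h - 6)/(h^2 + 2*h*(-3 + I) - 12*I)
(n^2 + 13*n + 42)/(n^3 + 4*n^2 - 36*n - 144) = (n + 7)/(n^2 - 2*n - 24)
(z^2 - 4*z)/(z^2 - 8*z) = (z - 4)/(z - 8)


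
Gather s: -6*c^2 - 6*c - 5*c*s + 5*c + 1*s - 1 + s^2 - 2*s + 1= -6*c^2 - c + s^2 + s*(-5*c - 1)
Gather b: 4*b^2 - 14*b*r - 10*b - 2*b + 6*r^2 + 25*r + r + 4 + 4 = 4*b^2 + b*(-14*r - 12) + 6*r^2 + 26*r + 8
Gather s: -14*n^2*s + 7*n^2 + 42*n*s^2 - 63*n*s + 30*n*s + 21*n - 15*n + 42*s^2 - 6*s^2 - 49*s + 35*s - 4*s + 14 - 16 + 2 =7*n^2 + 6*n + s^2*(42*n + 36) + s*(-14*n^2 - 33*n - 18)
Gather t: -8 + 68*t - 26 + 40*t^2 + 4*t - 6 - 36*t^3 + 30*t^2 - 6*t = -36*t^3 + 70*t^2 + 66*t - 40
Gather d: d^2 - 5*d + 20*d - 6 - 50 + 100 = d^2 + 15*d + 44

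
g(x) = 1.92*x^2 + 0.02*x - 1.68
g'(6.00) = 23.06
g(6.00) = 67.56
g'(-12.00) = -46.06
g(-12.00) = 274.56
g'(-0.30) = -1.13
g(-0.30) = -1.51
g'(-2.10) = -8.04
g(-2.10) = 6.75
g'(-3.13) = -12.00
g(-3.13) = 17.07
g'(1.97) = 7.58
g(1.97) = 5.81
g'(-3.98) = -15.26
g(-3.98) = 28.65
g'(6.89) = 26.48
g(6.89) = 89.60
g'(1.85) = 7.12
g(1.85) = 4.93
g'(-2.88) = -11.04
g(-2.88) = 14.19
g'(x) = 3.84*x + 0.02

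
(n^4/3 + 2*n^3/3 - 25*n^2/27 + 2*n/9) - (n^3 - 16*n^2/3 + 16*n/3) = n^4/3 - n^3/3 + 119*n^2/27 - 46*n/9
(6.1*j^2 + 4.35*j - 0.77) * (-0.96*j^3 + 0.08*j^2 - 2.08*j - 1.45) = -5.856*j^5 - 3.688*j^4 - 11.6008*j^3 - 17.9546*j^2 - 4.7059*j + 1.1165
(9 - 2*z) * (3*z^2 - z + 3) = -6*z^3 + 29*z^2 - 15*z + 27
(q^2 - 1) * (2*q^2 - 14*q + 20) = 2*q^4 - 14*q^3 + 18*q^2 + 14*q - 20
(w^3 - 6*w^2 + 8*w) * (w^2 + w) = w^5 - 5*w^4 + 2*w^3 + 8*w^2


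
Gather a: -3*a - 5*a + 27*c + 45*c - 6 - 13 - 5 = -8*a + 72*c - 24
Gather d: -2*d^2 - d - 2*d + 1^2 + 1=-2*d^2 - 3*d + 2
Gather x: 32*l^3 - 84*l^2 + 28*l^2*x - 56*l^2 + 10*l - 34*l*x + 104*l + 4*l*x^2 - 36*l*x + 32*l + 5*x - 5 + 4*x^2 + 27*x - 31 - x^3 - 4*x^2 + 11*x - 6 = 32*l^3 - 140*l^2 + 4*l*x^2 + 146*l - x^3 + x*(28*l^2 - 70*l + 43) - 42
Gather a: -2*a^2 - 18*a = -2*a^2 - 18*a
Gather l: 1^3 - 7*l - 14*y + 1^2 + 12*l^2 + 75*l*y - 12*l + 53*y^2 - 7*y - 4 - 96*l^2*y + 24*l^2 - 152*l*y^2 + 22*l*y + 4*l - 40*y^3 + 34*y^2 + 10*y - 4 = l^2*(36 - 96*y) + l*(-152*y^2 + 97*y - 15) - 40*y^3 + 87*y^2 - 11*y - 6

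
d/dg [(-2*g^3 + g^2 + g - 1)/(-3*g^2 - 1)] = (6*g^4 + 9*g^2 - 8*g - 1)/(9*g^4 + 6*g^2 + 1)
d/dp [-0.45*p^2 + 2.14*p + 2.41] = 2.14 - 0.9*p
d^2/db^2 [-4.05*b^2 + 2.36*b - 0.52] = -8.10000000000000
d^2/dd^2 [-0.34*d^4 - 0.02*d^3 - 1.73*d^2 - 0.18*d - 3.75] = -4.08*d^2 - 0.12*d - 3.46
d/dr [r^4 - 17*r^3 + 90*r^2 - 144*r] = 4*r^3 - 51*r^2 + 180*r - 144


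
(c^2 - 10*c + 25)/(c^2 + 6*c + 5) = (c^2 - 10*c + 25)/(c^2 + 6*c + 5)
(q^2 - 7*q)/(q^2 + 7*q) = (q - 7)/(q + 7)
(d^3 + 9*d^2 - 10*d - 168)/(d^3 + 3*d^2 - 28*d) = (d + 6)/d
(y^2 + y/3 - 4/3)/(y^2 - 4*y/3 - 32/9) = 3*(y - 1)/(3*y - 8)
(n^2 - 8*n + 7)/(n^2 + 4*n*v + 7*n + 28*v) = (n^2 - 8*n + 7)/(n^2 + 4*n*v + 7*n + 28*v)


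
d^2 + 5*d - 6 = (d - 1)*(d + 6)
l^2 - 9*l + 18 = (l - 6)*(l - 3)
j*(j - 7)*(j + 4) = j^3 - 3*j^2 - 28*j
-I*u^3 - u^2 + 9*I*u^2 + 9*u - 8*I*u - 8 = (u - 8)*(u - I)*(-I*u + I)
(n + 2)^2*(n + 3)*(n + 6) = n^4 + 13*n^3 + 58*n^2 + 108*n + 72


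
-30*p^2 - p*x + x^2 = (-6*p + x)*(5*p + x)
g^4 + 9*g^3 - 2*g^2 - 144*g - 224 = (g - 4)*(g + 2)*(g + 4)*(g + 7)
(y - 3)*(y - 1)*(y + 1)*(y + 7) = y^4 + 4*y^3 - 22*y^2 - 4*y + 21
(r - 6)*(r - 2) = r^2 - 8*r + 12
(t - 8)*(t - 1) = t^2 - 9*t + 8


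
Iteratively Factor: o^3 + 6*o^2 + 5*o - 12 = (o + 3)*(o^2 + 3*o - 4) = (o + 3)*(o + 4)*(o - 1)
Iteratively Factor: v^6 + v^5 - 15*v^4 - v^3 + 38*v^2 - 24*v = (v)*(v^5 + v^4 - 15*v^3 - v^2 + 38*v - 24) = v*(v - 1)*(v^4 + 2*v^3 - 13*v^2 - 14*v + 24) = v*(v - 1)*(v + 4)*(v^3 - 2*v^2 - 5*v + 6) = v*(v - 3)*(v - 1)*(v + 4)*(v^2 + v - 2) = v*(v - 3)*(v - 1)*(v + 2)*(v + 4)*(v - 1)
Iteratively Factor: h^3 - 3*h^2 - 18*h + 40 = (h + 4)*(h^2 - 7*h + 10) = (h - 5)*(h + 4)*(h - 2)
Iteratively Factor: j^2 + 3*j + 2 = (j + 1)*(j + 2)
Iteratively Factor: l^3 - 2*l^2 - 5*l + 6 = (l - 1)*(l^2 - l - 6) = (l - 1)*(l + 2)*(l - 3)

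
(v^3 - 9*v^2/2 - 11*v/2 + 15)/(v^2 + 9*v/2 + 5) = (2*v^2 - 13*v + 15)/(2*v + 5)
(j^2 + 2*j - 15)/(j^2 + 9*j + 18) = (j^2 + 2*j - 15)/(j^2 + 9*j + 18)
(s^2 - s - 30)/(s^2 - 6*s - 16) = (-s^2 + s + 30)/(-s^2 + 6*s + 16)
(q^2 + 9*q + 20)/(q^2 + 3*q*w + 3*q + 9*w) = (q^2 + 9*q + 20)/(q^2 + 3*q*w + 3*q + 9*w)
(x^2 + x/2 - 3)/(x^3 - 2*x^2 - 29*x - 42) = (x - 3/2)/(x^2 - 4*x - 21)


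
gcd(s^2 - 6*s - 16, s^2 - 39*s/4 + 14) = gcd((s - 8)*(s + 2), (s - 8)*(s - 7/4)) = s - 8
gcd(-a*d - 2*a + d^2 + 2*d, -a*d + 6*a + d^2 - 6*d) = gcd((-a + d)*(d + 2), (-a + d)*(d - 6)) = a - d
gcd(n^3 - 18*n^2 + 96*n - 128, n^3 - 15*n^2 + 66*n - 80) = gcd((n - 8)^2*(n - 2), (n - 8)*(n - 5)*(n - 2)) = n^2 - 10*n + 16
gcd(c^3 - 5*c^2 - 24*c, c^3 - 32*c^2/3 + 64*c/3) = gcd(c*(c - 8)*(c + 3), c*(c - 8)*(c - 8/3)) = c^2 - 8*c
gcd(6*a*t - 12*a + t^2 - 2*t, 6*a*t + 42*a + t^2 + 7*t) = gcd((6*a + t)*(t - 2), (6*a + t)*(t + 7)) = 6*a + t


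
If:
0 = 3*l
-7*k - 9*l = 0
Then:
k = 0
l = 0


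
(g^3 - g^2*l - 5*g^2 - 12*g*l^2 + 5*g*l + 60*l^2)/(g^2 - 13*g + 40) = (g^2 - g*l - 12*l^2)/(g - 8)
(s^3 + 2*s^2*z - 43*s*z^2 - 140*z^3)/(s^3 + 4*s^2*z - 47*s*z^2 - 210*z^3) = (s + 4*z)/(s + 6*z)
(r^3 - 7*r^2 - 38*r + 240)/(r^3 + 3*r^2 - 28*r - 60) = (r - 8)/(r + 2)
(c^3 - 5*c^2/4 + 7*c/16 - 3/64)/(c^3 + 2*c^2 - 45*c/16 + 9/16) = (c - 1/4)/(c + 3)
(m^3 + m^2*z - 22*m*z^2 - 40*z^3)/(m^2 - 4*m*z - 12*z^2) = (-m^2 + m*z + 20*z^2)/(-m + 6*z)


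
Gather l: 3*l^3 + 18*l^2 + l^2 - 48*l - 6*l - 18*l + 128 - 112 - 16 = 3*l^3 + 19*l^2 - 72*l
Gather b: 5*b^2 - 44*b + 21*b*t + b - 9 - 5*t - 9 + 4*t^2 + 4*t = 5*b^2 + b*(21*t - 43) + 4*t^2 - t - 18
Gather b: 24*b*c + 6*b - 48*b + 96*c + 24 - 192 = b*(24*c - 42) + 96*c - 168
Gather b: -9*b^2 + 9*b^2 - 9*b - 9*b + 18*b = 0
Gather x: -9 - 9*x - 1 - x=-10*x - 10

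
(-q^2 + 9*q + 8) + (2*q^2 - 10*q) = q^2 - q + 8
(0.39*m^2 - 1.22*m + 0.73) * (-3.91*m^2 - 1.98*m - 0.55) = -1.5249*m^4 + 3.998*m^3 - 0.6532*m^2 - 0.7744*m - 0.4015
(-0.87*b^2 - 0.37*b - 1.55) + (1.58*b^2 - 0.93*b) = 0.71*b^2 - 1.3*b - 1.55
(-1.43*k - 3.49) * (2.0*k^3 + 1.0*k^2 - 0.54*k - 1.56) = -2.86*k^4 - 8.41*k^3 - 2.7178*k^2 + 4.1154*k + 5.4444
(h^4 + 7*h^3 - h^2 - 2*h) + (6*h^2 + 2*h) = h^4 + 7*h^3 + 5*h^2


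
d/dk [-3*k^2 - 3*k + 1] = -6*k - 3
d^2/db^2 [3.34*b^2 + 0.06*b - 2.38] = 6.68000000000000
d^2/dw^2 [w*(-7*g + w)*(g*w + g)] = 2*g*(-7*g + 3*w + 1)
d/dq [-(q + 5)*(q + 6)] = -2*q - 11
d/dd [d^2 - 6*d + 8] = 2*d - 6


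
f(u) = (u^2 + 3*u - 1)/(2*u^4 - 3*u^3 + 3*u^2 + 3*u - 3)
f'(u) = (2*u + 3)/(2*u^4 - 3*u^3 + 3*u^2 + 3*u - 3) + (u^2 + 3*u - 1)*(-8*u^3 + 9*u^2 - 6*u - 3)/(2*u^4 - 3*u^3 + 3*u^2 + 3*u - 3)^2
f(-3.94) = 0.00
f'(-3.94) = -0.00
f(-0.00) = 0.33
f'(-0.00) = -0.67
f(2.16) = 0.33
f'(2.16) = -0.35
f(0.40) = -0.25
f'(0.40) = -3.36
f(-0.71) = 1.29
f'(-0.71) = -6.26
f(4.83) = 0.04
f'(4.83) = -0.02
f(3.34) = 0.11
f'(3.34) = -0.09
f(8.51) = 0.01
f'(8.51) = -0.00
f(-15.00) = 0.00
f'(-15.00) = 0.00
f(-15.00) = 0.00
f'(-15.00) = 0.00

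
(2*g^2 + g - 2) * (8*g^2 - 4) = 16*g^4 + 8*g^3 - 24*g^2 - 4*g + 8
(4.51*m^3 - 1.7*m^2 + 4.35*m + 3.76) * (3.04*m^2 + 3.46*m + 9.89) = 13.7104*m^5 + 10.4366*m^4 + 51.9459*m^3 + 9.6684*m^2 + 56.0311*m + 37.1864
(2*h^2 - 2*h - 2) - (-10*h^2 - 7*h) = 12*h^2 + 5*h - 2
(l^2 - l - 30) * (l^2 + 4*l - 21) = l^4 + 3*l^3 - 55*l^2 - 99*l + 630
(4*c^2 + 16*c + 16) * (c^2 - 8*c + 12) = 4*c^4 - 16*c^3 - 64*c^2 + 64*c + 192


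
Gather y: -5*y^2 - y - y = -5*y^2 - 2*y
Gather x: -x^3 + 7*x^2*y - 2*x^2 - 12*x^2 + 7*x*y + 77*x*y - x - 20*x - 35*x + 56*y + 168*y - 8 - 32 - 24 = -x^3 + x^2*(7*y - 14) + x*(84*y - 56) + 224*y - 64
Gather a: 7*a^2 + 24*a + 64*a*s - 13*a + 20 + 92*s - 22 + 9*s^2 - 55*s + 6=7*a^2 + a*(64*s + 11) + 9*s^2 + 37*s + 4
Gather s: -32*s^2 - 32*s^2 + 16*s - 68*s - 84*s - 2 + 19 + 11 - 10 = -64*s^2 - 136*s + 18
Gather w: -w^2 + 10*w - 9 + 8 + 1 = -w^2 + 10*w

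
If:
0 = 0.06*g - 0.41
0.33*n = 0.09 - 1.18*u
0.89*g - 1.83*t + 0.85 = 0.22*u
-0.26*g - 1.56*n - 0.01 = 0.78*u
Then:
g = 6.83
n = -1.38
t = 3.73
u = 0.46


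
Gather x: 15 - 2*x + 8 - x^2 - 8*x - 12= -x^2 - 10*x + 11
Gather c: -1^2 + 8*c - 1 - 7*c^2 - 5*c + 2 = -7*c^2 + 3*c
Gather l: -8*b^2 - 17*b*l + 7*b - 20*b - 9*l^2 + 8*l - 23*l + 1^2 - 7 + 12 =-8*b^2 - 13*b - 9*l^2 + l*(-17*b - 15) + 6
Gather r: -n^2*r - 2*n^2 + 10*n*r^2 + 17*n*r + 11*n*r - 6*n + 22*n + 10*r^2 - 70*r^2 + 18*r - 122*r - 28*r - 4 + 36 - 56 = -2*n^2 + 16*n + r^2*(10*n - 60) + r*(-n^2 + 28*n - 132) - 24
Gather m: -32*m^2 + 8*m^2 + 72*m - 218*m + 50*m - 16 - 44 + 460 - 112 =-24*m^2 - 96*m + 288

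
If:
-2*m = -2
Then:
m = 1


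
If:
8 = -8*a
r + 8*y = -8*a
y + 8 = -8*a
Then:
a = -1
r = 8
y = 0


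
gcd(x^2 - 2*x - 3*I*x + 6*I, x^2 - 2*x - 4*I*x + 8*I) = x - 2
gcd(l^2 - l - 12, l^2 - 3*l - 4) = l - 4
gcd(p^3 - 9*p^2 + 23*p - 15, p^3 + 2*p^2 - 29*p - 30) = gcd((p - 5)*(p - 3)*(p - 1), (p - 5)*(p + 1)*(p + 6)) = p - 5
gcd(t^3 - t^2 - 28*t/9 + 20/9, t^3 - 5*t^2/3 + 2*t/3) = t - 2/3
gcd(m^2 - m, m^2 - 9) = 1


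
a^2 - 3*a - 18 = (a - 6)*(a + 3)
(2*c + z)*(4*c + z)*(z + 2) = 8*c^2*z + 16*c^2 + 6*c*z^2 + 12*c*z + z^3 + 2*z^2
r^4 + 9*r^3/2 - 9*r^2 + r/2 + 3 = (r - 1)^2*(r + 1/2)*(r + 6)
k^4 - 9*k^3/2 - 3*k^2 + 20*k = k*(k - 4)*(k - 5/2)*(k + 2)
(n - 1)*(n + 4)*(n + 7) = n^3 + 10*n^2 + 17*n - 28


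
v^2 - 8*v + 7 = (v - 7)*(v - 1)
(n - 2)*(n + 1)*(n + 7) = n^3 + 6*n^2 - 9*n - 14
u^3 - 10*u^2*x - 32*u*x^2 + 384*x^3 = (u - 8*x)^2*(u + 6*x)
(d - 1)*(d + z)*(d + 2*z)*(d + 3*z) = d^4 + 6*d^3*z - d^3 + 11*d^2*z^2 - 6*d^2*z + 6*d*z^3 - 11*d*z^2 - 6*z^3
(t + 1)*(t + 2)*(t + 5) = t^3 + 8*t^2 + 17*t + 10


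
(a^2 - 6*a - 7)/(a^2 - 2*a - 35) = (a + 1)/(a + 5)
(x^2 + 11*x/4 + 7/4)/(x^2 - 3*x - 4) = (x + 7/4)/(x - 4)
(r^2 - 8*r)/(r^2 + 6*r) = (r - 8)/(r + 6)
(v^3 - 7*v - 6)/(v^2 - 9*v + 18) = (v^2 + 3*v + 2)/(v - 6)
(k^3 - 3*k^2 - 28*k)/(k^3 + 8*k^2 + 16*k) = (k - 7)/(k + 4)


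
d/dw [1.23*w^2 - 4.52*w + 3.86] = 2.46*w - 4.52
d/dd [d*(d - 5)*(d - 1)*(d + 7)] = 4*d^3 + 3*d^2 - 74*d + 35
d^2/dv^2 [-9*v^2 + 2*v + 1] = -18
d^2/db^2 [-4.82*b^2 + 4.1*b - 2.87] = -9.64000000000000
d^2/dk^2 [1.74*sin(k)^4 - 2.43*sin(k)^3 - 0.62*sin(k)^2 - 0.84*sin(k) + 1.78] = -27.84*sin(k)^4 + 21.87*sin(k)^3 + 23.36*sin(k)^2 - 13.74*sin(k) - 1.24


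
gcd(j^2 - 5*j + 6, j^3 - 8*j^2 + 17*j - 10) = j - 2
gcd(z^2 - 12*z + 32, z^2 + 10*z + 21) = 1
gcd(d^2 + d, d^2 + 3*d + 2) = d + 1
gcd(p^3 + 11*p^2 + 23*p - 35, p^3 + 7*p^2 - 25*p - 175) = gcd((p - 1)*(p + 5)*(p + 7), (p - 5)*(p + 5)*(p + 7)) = p^2 + 12*p + 35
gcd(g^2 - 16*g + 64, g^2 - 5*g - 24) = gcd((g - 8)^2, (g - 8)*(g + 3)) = g - 8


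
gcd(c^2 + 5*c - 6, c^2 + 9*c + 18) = c + 6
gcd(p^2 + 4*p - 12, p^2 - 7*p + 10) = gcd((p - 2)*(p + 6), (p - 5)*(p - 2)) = p - 2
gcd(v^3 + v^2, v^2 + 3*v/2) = v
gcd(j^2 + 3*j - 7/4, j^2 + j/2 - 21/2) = j + 7/2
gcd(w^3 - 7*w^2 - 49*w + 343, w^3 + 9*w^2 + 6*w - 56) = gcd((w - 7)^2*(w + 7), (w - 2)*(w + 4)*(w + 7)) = w + 7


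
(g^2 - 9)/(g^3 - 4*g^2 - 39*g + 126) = (g + 3)/(g^2 - g - 42)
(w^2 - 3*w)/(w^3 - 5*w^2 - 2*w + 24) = w/(w^2 - 2*w - 8)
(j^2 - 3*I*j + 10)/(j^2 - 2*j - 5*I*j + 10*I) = (j + 2*I)/(j - 2)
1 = 1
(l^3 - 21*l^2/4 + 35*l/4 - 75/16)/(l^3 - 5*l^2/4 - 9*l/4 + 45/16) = (2*l - 5)/(2*l + 3)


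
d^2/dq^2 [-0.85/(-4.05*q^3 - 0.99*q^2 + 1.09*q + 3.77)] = (-(20.655*q + 1.683)*(4.05*q^3 + 0.99*q^2 - 1.09*q - 3.77) + 0.85*(12.15*q^2 + 1.98*q - 1.09)*(24.3*q^2 + 3.96*q - 2.18))/(4.05*q^3 + 0.99*q^2 - 1.09*q - 3.77)^3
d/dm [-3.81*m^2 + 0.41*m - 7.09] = 0.41 - 7.62*m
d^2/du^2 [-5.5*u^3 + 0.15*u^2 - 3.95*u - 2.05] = 0.3 - 33.0*u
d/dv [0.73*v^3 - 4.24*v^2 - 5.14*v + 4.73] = 2.19*v^2 - 8.48*v - 5.14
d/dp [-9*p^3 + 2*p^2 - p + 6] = -27*p^2 + 4*p - 1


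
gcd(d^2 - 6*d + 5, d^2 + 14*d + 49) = 1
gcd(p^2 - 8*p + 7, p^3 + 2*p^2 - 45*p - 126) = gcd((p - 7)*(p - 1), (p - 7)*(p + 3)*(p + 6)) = p - 7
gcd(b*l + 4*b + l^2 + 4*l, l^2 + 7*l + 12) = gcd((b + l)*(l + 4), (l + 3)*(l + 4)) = l + 4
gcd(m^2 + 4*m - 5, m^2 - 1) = m - 1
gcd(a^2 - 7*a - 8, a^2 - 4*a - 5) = a + 1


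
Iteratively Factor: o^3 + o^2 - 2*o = (o - 1)*(o^2 + 2*o) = o*(o - 1)*(o + 2)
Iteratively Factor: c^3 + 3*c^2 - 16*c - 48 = (c + 3)*(c^2 - 16) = (c + 3)*(c + 4)*(c - 4)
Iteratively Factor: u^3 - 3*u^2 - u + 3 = (u + 1)*(u^2 - 4*u + 3) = (u - 1)*(u + 1)*(u - 3)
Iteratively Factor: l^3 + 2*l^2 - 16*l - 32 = (l + 4)*(l^2 - 2*l - 8) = (l + 2)*(l + 4)*(l - 4)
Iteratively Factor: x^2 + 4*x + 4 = (x + 2)*(x + 2)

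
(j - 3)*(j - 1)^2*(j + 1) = j^4 - 4*j^3 + 2*j^2 + 4*j - 3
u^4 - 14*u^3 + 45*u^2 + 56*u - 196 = (u - 7)^2*(u - 2)*(u + 2)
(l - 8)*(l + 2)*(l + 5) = l^3 - l^2 - 46*l - 80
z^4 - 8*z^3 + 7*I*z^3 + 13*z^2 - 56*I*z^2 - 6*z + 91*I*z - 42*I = (z - 6)*(z - 1)^2*(z + 7*I)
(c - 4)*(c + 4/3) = c^2 - 8*c/3 - 16/3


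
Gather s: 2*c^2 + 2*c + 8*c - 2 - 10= 2*c^2 + 10*c - 12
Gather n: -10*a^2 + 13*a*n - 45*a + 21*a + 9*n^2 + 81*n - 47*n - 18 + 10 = -10*a^2 - 24*a + 9*n^2 + n*(13*a + 34) - 8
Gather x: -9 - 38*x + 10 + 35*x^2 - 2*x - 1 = 35*x^2 - 40*x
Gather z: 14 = 14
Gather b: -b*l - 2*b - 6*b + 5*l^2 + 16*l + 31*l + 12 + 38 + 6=b*(-l - 8) + 5*l^2 + 47*l + 56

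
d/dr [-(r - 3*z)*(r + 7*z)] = -2*r - 4*z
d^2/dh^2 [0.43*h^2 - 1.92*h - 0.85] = 0.860000000000000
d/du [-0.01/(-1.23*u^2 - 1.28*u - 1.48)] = (-0.0246*u - 0.0128)/(1.23*u^2 + 1.28*u + 1.48)^2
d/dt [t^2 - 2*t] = 2*t - 2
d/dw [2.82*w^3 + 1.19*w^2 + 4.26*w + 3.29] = 8.46*w^2 + 2.38*w + 4.26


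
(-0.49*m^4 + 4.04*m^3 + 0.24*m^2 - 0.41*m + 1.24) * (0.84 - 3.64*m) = 1.7836*m^5 - 15.1172*m^4 + 2.52*m^3 + 1.694*m^2 - 4.858*m + 1.0416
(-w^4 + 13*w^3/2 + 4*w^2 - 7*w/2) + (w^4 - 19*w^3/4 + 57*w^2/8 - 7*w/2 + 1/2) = 7*w^3/4 + 89*w^2/8 - 7*w + 1/2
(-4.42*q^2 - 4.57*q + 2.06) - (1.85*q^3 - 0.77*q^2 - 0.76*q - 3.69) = -1.85*q^3 - 3.65*q^2 - 3.81*q + 5.75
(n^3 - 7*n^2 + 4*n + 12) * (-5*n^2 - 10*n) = -5*n^5 + 25*n^4 + 50*n^3 - 100*n^2 - 120*n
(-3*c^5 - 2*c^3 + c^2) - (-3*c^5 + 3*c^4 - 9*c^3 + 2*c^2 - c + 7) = -3*c^4 + 7*c^3 - c^2 + c - 7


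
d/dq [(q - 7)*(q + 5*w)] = 2*q + 5*w - 7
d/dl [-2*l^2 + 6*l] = 6 - 4*l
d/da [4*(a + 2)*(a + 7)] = 8*a + 36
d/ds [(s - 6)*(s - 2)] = 2*s - 8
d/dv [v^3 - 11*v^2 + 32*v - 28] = 3*v^2 - 22*v + 32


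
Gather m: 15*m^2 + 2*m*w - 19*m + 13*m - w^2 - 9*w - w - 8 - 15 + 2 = 15*m^2 + m*(2*w - 6) - w^2 - 10*w - 21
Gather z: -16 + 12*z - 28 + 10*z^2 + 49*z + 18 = 10*z^2 + 61*z - 26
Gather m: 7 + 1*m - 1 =m + 6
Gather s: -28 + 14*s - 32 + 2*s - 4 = 16*s - 64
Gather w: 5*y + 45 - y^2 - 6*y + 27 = -y^2 - y + 72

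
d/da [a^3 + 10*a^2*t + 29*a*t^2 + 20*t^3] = 3*a^2 + 20*a*t + 29*t^2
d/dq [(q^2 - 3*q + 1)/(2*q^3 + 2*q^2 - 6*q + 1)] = (-2*q^4 + 12*q^3 - 6*q^2 - 2*q + 3)/(4*q^6 + 8*q^5 - 20*q^4 - 20*q^3 + 40*q^2 - 12*q + 1)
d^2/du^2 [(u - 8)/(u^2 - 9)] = 2*(4*u^2*(u - 8) + (8 - 3*u)*(u^2 - 9))/(u^2 - 9)^3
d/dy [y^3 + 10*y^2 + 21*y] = 3*y^2 + 20*y + 21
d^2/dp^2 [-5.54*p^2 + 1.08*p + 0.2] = -11.0800000000000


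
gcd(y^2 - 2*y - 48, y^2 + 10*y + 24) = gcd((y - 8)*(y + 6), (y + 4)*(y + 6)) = y + 6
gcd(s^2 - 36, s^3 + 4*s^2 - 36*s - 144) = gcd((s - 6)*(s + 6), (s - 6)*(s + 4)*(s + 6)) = s^2 - 36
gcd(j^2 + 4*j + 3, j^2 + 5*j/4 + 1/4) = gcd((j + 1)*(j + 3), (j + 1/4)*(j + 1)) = j + 1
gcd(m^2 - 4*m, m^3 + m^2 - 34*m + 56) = m - 4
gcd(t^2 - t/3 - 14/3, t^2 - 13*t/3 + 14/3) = t - 7/3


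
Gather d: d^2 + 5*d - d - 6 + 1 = d^2 + 4*d - 5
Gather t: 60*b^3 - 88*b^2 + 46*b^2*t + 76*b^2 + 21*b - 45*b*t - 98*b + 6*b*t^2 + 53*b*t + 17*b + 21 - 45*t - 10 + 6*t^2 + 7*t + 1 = 60*b^3 - 12*b^2 - 60*b + t^2*(6*b + 6) + t*(46*b^2 + 8*b - 38) + 12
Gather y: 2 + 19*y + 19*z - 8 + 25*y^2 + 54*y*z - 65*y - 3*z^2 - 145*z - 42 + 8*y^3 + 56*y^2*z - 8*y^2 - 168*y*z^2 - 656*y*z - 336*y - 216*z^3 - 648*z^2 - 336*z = 8*y^3 + y^2*(56*z + 17) + y*(-168*z^2 - 602*z - 382) - 216*z^3 - 651*z^2 - 462*z - 48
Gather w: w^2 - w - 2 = w^2 - w - 2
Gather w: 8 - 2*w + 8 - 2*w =16 - 4*w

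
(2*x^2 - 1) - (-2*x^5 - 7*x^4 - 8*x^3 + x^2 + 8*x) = 2*x^5 + 7*x^4 + 8*x^3 + x^2 - 8*x - 1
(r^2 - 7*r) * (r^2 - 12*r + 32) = r^4 - 19*r^3 + 116*r^2 - 224*r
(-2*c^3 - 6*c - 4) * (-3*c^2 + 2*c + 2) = 6*c^5 - 4*c^4 + 14*c^3 - 20*c - 8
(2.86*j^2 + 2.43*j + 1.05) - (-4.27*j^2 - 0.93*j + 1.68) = 7.13*j^2 + 3.36*j - 0.63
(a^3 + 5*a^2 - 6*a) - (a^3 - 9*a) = 5*a^2 + 3*a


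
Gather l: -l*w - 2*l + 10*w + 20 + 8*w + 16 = l*(-w - 2) + 18*w + 36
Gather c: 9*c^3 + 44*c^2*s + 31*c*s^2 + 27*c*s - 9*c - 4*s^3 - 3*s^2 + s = 9*c^3 + 44*c^2*s + c*(31*s^2 + 27*s - 9) - 4*s^3 - 3*s^2 + s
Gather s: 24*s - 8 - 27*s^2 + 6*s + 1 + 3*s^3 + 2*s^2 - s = 3*s^3 - 25*s^2 + 29*s - 7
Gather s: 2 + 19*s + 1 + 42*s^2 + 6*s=42*s^2 + 25*s + 3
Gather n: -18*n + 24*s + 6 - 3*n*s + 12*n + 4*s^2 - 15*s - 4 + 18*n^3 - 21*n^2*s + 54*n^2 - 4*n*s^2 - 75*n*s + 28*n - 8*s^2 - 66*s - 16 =18*n^3 + n^2*(54 - 21*s) + n*(-4*s^2 - 78*s + 22) - 4*s^2 - 57*s - 14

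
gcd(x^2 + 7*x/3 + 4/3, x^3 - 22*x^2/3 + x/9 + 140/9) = x + 4/3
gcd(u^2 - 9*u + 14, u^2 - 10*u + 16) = u - 2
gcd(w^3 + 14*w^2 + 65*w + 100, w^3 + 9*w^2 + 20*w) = w^2 + 9*w + 20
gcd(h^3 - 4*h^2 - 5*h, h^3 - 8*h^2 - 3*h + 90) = h - 5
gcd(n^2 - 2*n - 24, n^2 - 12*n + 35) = 1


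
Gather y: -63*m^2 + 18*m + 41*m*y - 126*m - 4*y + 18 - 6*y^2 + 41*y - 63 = -63*m^2 - 108*m - 6*y^2 + y*(41*m + 37) - 45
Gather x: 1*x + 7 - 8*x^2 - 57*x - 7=-8*x^2 - 56*x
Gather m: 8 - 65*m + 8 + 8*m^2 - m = 8*m^2 - 66*m + 16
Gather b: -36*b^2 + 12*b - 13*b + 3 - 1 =-36*b^2 - b + 2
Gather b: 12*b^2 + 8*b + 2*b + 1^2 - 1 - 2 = 12*b^2 + 10*b - 2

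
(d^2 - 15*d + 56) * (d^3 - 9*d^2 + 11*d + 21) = d^5 - 24*d^4 + 202*d^3 - 648*d^2 + 301*d + 1176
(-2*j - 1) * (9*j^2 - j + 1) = -18*j^3 - 7*j^2 - j - 1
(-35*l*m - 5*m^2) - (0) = -35*l*m - 5*m^2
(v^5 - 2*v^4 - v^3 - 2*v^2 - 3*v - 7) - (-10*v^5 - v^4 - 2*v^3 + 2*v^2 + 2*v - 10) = 11*v^5 - v^4 + v^3 - 4*v^2 - 5*v + 3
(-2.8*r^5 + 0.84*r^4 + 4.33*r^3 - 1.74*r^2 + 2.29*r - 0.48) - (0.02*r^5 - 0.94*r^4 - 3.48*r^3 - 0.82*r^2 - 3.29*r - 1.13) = -2.82*r^5 + 1.78*r^4 + 7.81*r^3 - 0.92*r^2 + 5.58*r + 0.65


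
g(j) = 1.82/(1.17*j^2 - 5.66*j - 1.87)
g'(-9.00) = 0.00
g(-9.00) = 0.01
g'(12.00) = -0.00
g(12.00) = 0.02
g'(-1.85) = 0.11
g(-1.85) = 0.14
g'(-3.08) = 0.03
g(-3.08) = 0.07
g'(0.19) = 1.13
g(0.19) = -0.63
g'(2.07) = 0.02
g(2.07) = -0.21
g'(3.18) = -0.05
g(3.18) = -0.23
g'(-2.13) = 0.08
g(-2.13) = 0.12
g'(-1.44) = 0.22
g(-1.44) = 0.21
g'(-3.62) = 0.02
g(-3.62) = 0.05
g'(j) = 1.82*(5.66 - 2.34*j)/(1.17*j^2 - 5.66*j - 1.87)^2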